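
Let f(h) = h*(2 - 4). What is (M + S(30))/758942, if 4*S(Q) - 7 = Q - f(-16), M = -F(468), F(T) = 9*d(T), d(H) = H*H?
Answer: -7884859/3035768 ≈ -2.5973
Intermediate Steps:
f(h) = -2*h (f(h) = h*(-2) = -2*h)
d(H) = H²
F(T) = 9*T²
M = -1971216 (M = -9*468² = -9*219024 = -1*1971216 = -1971216)
S(Q) = -25/4 + Q/4 (S(Q) = 7/4 + (Q - (-2)*(-16))/4 = 7/4 + (Q - 1*32)/4 = 7/4 + (Q - 32)/4 = 7/4 + (-32 + Q)/4 = 7/4 + (-8 + Q/4) = -25/4 + Q/4)
(M + S(30))/758942 = (-1971216 + (-25/4 + (¼)*30))/758942 = (-1971216 + (-25/4 + 15/2))*(1/758942) = (-1971216 + 5/4)*(1/758942) = -7884859/4*1/758942 = -7884859/3035768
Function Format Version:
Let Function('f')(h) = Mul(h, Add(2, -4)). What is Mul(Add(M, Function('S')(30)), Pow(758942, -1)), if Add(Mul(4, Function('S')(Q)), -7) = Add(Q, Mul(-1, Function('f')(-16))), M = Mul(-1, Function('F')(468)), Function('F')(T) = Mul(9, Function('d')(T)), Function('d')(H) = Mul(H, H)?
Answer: Rational(-7884859, 3035768) ≈ -2.5973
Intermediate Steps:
Function('f')(h) = Mul(-2, h) (Function('f')(h) = Mul(h, -2) = Mul(-2, h))
Function('d')(H) = Pow(H, 2)
Function('F')(T) = Mul(9, Pow(T, 2))
M = -1971216 (M = Mul(-1, Mul(9, Pow(468, 2))) = Mul(-1, Mul(9, 219024)) = Mul(-1, 1971216) = -1971216)
Function('S')(Q) = Add(Rational(-25, 4), Mul(Rational(1, 4), Q)) (Function('S')(Q) = Add(Rational(7, 4), Mul(Rational(1, 4), Add(Q, Mul(-1, Mul(-2, -16))))) = Add(Rational(7, 4), Mul(Rational(1, 4), Add(Q, Mul(-1, 32)))) = Add(Rational(7, 4), Mul(Rational(1, 4), Add(Q, -32))) = Add(Rational(7, 4), Mul(Rational(1, 4), Add(-32, Q))) = Add(Rational(7, 4), Add(-8, Mul(Rational(1, 4), Q))) = Add(Rational(-25, 4), Mul(Rational(1, 4), Q)))
Mul(Add(M, Function('S')(30)), Pow(758942, -1)) = Mul(Add(-1971216, Add(Rational(-25, 4), Mul(Rational(1, 4), 30))), Pow(758942, -1)) = Mul(Add(-1971216, Add(Rational(-25, 4), Rational(15, 2))), Rational(1, 758942)) = Mul(Add(-1971216, Rational(5, 4)), Rational(1, 758942)) = Mul(Rational(-7884859, 4), Rational(1, 758942)) = Rational(-7884859, 3035768)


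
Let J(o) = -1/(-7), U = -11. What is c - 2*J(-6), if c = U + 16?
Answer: 33/7 ≈ 4.7143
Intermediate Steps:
c = 5 (c = -11 + 16 = 5)
J(o) = ⅐ (J(o) = -1*(-⅐) = ⅐)
c - 2*J(-6) = 5 - 2*⅐ = 5 - 2/7 = 33/7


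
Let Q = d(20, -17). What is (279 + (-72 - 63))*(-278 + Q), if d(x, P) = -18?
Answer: -42624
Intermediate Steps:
Q = -18
(279 + (-72 - 63))*(-278 + Q) = (279 + (-72 - 63))*(-278 - 18) = (279 - 135)*(-296) = 144*(-296) = -42624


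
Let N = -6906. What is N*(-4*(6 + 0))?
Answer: 165744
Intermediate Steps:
N*(-4*(6 + 0)) = -(-27624)*(6 + 0) = -(-27624)*6 = -6906*(-24) = 165744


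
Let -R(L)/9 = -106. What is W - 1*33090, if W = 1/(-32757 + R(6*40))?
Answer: -1052361271/31803 ≈ -33090.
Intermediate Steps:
R(L) = 954 (R(L) = -9*(-106) = 954)
W = -1/31803 (W = 1/(-32757 + 954) = 1/(-31803) = -1/31803 ≈ -3.1444e-5)
W - 1*33090 = -1/31803 - 1*33090 = -1/31803 - 33090 = -1052361271/31803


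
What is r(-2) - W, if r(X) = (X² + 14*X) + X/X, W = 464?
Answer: -487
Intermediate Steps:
r(X) = 1 + X² + 14*X (r(X) = (X² + 14*X) + 1 = 1 + X² + 14*X)
r(-2) - W = (1 + (-2)² + 14*(-2)) - 1*464 = (1 + 4 - 28) - 464 = -23 - 464 = -487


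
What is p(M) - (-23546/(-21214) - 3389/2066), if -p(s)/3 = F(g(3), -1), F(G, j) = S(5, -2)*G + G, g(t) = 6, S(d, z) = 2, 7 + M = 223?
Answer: -1171735243/21914062 ≈ -53.470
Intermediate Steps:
M = 216 (M = -7 + 223 = 216)
F(G, j) = 3*G (F(G, j) = 2*G + G = 3*G)
p(s) = -54 (p(s) = -9*6 = -3*18 = -54)
p(M) - (-23546/(-21214) - 3389/2066) = -54 - (-23546/(-21214) - 3389/2066) = -54 - (-23546*(-1/21214) - 3389*1/2066) = -54 - (11773/10607 - 3389/2066) = -54 - 1*(-11624105/21914062) = -54 + 11624105/21914062 = -1171735243/21914062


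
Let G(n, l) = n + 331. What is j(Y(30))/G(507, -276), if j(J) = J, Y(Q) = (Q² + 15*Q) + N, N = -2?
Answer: 674/419 ≈ 1.6086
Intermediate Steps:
Y(Q) = -2 + Q² + 15*Q (Y(Q) = (Q² + 15*Q) - 2 = -2 + Q² + 15*Q)
G(n, l) = 331 + n
j(Y(30))/G(507, -276) = (-2 + 30² + 15*30)/(331 + 507) = (-2 + 900 + 450)/838 = 1348*(1/838) = 674/419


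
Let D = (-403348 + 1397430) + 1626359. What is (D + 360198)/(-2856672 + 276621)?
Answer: -2980639/2580051 ≈ -1.1553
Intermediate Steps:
D = 2620441 (D = 994082 + 1626359 = 2620441)
(D + 360198)/(-2856672 + 276621) = (2620441 + 360198)/(-2856672 + 276621) = 2980639/(-2580051) = 2980639*(-1/2580051) = -2980639/2580051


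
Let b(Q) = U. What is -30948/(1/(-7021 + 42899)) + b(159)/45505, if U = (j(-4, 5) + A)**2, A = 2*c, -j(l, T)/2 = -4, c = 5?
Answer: -50526583413396/45505 ≈ -1.1104e+9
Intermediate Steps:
j(l, T) = 8 (j(l, T) = -2*(-4) = 8)
A = 10 (A = 2*5 = 10)
U = 324 (U = (8 + 10)**2 = 18**2 = 324)
b(Q) = 324
-30948/(1/(-7021 + 42899)) + b(159)/45505 = -30948/(1/(-7021 + 42899)) + 324/45505 = -30948/(1/35878) + 324*(1/45505) = -30948/1/35878 + 324/45505 = -30948*35878 + 324/45505 = -1110352344 + 324/45505 = -50526583413396/45505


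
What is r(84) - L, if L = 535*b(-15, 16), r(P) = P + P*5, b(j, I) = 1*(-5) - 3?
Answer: 4784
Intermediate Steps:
b(j, I) = -8 (b(j, I) = -5 - 3 = -8)
r(P) = 6*P (r(P) = P + 5*P = 6*P)
L = -4280 (L = 535*(-8) = -4280)
r(84) - L = 6*84 - 1*(-4280) = 504 + 4280 = 4784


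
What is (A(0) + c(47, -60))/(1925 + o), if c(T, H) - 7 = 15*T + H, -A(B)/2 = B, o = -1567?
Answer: 326/179 ≈ 1.8212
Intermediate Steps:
A(B) = -2*B
c(T, H) = 7 + H + 15*T (c(T, H) = 7 + (15*T + H) = 7 + (H + 15*T) = 7 + H + 15*T)
(A(0) + c(47, -60))/(1925 + o) = (-2*0 + (7 - 60 + 15*47))/(1925 - 1567) = (0 + (7 - 60 + 705))/358 = (0 + 652)*(1/358) = 652*(1/358) = 326/179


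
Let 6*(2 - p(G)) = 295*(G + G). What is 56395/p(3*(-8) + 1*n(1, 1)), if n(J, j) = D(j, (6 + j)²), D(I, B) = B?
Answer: -169185/7369 ≈ -22.959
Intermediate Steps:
n(J, j) = (6 + j)²
p(G) = 2 - 295*G/3 (p(G) = 2 - 295*(G + G)/6 = 2 - 295*2*G/6 = 2 - 295*G/3)
56395/p(3*(-8) + 1*n(1, 1)) = 56395/(2 - 295*(3*(-8) + 1*(6 + 1)²)/3) = 56395/(2 - 295*(-24 + 1*7²)/3) = 56395/(2 - 295*(-24 + 1*49)/3) = 56395/(2 - 295*(-24 + 49)/3) = 56395/(2 - 295/3*25) = 56395/(2 - 7375/3) = 56395/(-7369/3) = 56395*(-3/7369) = -169185/7369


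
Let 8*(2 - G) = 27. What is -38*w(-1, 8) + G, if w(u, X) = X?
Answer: -2443/8 ≈ -305.38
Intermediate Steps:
G = -11/8 (G = 2 - ⅛*27 = 2 - 27/8 = -11/8 ≈ -1.3750)
-38*w(-1, 8) + G = -38*8 - 11/8 = -304 - 11/8 = -2443/8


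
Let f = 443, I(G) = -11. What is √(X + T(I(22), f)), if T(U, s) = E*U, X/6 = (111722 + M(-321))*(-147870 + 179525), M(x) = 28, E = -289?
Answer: √21224680679 ≈ 1.4569e+5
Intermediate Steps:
X = 21224677500 (X = 6*((111722 + 28)*(-147870 + 179525)) = 6*(111750*31655) = 6*3537446250 = 21224677500)
T(U, s) = -289*U
√(X + T(I(22), f)) = √(21224677500 - 289*(-11)) = √(21224677500 + 3179) = √21224680679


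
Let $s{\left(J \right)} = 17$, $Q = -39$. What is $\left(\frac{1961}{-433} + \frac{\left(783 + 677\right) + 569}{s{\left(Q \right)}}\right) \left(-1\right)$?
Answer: $- \frac{845220}{7361} \approx -114.82$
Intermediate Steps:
$\left(\frac{1961}{-433} + \frac{\left(783 + 677\right) + 569}{s{\left(Q \right)}}\right) \left(-1\right) = \left(\frac{1961}{-433} + \frac{\left(783 + 677\right) + 569}{17}\right) \left(-1\right) = \left(1961 \left(- \frac{1}{433}\right) + \left(1460 + 569\right) \frac{1}{17}\right) \left(-1\right) = \left(- \frac{1961}{433} + 2029 \cdot \frac{1}{17}\right) \left(-1\right) = \left(- \frac{1961}{433} + \frac{2029}{17}\right) \left(-1\right) = \frac{845220}{7361} \left(-1\right) = - \frac{845220}{7361}$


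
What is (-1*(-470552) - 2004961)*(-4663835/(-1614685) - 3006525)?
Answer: 31697534845615226/6871 ≈ 4.6132e+12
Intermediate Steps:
(-1*(-470552) - 2004961)*(-4663835/(-1614685) - 3006525) = (470552 - 2004961)*(-4663835*(-1/1614685) - 3006525) = -1534409*(932767/322937 - 3006525) = -1534409*(-970917231158/322937) = 31697534845615226/6871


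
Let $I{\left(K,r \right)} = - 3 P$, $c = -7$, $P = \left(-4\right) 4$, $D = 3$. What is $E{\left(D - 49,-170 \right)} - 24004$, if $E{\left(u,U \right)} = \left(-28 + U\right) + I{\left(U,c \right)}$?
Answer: $-24154$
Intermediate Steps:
$P = -16$
$I{\left(K,r \right)} = 48$ ($I{\left(K,r \right)} = \left(-3\right) \left(-16\right) = 48$)
$E{\left(u,U \right)} = 20 + U$ ($E{\left(u,U \right)} = \left(-28 + U\right) + 48 = 20 + U$)
$E{\left(D - 49,-170 \right)} - 24004 = \left(20 - 170\right) - 24004 = -150 - 24004 = -24154$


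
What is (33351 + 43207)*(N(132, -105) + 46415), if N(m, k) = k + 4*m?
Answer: 3585823604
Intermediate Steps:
(33351 + 43207)*(N(132, -105) + 46415) = (33351 + 43207)*((-105 + 4*132) + 46415) = 76558*((-105 + 528) + 46415) = 76558*(423 + 46415) = 76558*46838 = 3585823604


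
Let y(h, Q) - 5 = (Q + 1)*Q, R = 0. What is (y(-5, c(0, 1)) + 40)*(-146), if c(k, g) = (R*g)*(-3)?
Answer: -6570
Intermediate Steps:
c(k, g) = 0 (c(k, g) = (0*g)*(-3) = 0*(-3) = 0)
y(h, Q) = 5 + Q*(1 + Q) (y(h, Q) = 5 + (Q + 1)*Q = 5 + (1 + Q)*Q = 5 + Q*(1 + Q))
(y(-5, c(0, 1)) + 40)*(-146) = ((5 + 0 + 0**2) + 40)*(-146) = ((5 + 0 + 0) + 40)*(-146) = (5 + 40)*(-146) = 45*(-146) = -6570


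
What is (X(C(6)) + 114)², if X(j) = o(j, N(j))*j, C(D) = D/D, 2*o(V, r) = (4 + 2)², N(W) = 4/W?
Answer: 17424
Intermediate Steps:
o(V, r) = 18 (o(V, r) = (4 + 2)²/2 = (½)*6² = (½)*36 = 18)
C(D) = 1
X(j) = 18*j
(X(C(6)) + 114)² = (18*1 + 114)² = (18 + 114)² = 132² = 17424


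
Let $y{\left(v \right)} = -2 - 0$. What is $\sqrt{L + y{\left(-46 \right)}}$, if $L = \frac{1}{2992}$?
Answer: $\frac{i \sqrt{1118821}}{748} \approx 1.4141 i$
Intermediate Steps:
$y{\left(v \right)} = -2$ ($y{\left(v \right)} = -2 + 0 = -2$)
$L = \frac{1}{2992} \approx 0.00033422$
$\sqrt{L + y{\left(-46 \right)}} = \sqrt{\frac{1}{2992} - 2} = \sqrt{- \frac{5983}{2992}} = \frac{i \sqrt{1118821}}{748}$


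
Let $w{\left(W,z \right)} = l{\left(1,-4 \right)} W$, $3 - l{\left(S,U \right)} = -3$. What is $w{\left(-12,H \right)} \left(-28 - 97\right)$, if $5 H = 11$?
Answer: $9000$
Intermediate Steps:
$H = \frac{11}{5}$ ($H = \frac{1}{5} \cdot 11 = \frac{11}{5} \approx 2.2$)
$l{\left(S,U \right)} = 6$ ($l{\left(S,U \right)} = 3 - -3 = 3 + 3 = 6$)
$w{\left(W,z \right)} = 6 W$
$w{\left(-12,H \right)} \left(-28 - 97\right) = 6 \left(-12\right) \left(-28 - 97\right) = \left(-72\right) \left(-125\right) = 9000$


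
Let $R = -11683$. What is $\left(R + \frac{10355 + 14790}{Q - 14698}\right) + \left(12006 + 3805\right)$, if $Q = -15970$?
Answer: $\frac{126572359}{30668} \approx 4127.2$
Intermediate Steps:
$\left(R + \frac{10355 + 14790}{Q - 14698}\right) + \left(12006 + 3805\right) = \left(-11683 + \frac{10355 + 14790}{-15970 - 14698}\right) + \left(12006 + 3805\right) = \left(-11683 + \frac{25145}{-30668}\right) + 15811 = \left(-11683 + 25145 \left(- \frac{1}{30668}\right)\right) + 15811 = \left(-11683 - \frac{25145}{30668}\right) + 15811 = - \frac{358319389}{30668} + 15811 = \frac{126572359}{30668}$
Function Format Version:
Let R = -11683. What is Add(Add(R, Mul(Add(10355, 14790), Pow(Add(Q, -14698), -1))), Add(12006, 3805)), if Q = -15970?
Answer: Rational(126572359, 30668) ≈ 4127.2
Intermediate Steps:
Add(Add(R, Mul(Add(10355, 14790), Pow(Add(Q, -14698), -1))), Add(12006, 3805)) = Add(Add(-11683, Mul(Add(10355, 14790), Pow(Add(-15970, -14698), -1))), Add(12006, 3805)) = Add(Add(-11683, Mul(25145, Pow(-30668, -1))), 15811) = Add(Add(-11683, Mul(25145, Rational(-1, 30668))), 15811) = Add(Add(-11683, Rational(-25145, 30668)), 15811) = Add(Rational(-358319389, 30668), 15811) = Rational(126572359, 30668)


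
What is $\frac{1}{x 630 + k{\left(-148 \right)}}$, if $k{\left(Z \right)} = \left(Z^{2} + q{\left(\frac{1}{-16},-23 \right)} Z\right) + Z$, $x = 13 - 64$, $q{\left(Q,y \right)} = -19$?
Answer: $- \frac{1}{7562} \approx -0.00013224$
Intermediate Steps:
$x = -51$ ($x = 13 - 64 = -51$)
$k{\left(Z \right)} = Z^{2} - 18 Z$ ($k{\left(Z \right)} = \left(Z^{2} - 19 Z\right) + Z = Z^{2} - 18 Z$)
$\frac{1}{x 630 + k{\left(-148 \right)}} = \frac{1}{\left(-51\right) 630 - 148 \left(-18 - 148\right)} = \frac{1}{-32130 - -24568} = \frac{1}{-32130 + 24568} = \frac{1}{-7562} = - \frac{1}{7562}$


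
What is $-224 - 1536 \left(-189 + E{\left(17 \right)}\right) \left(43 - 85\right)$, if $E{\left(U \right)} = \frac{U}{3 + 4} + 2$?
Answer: $-11907296$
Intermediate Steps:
$E{\left(U \right)} = 2 + \frac{U}{7}$ ($E{\left(U \right)} = \frac{U}{7} + 2 = 2 + \frac{U}{7}$)
$-224 - 1536 \left(-189 + E{\left(17 \right)}\right) \left(43 - 85\right) = -224 - 1536 \left(-189 + \left(2 + \frac{1}{7} \cdot 17\right)\right) \left(43 - 85\right) = -224 - 1536 \left(-189 + \left(2 + \frac{17}{7}\right)\right) \left(-42\right) = -224 - 1536 \left(-189 + \frac{31}{7}\right) \left(-42\right) = -224 - 1536 \left(\left(- \frac{1292}{7}\right) \left(-42\right)\right) = -224 - 11907072 = -11907296$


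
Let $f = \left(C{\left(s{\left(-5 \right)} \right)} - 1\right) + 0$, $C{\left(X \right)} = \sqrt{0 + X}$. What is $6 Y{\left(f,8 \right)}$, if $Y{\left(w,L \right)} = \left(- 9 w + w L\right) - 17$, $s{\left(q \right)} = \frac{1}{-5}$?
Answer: $-96 - \frac{6 i \sqrt{5}}{5} \approx -96.0 - 2.6833 i$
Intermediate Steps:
$s{\left(q \right)} = - \frac{1}{5}$
$C{\left(X \right)} = \sqrt{X}$
$f = -1 + \frac{i \sqrt{5}}{5}$ ($f = \left(\sqrt{- \frac{1}{5}} - 1\right) + 0 = \left(\frac{i \sqrt{5}}{5} - 1\right) + 0 = \left(-1 + \frac{i \sqrt{5}}{5}\right) + 0 = -1 + \frac{i \sqrt{5}}{5} \approx -1.0 + 0.44721 i$)
$Y{\left(w,L \right)} = -17 - 9 w + L w$ ($Y{\left(w,L \right)} = \left(- 9 w + L w\right) - 17 = -17 - 9 w + L w$)
$6 Y{\left(f,8 \right)} = 6 \left(-17 - 9 \left(-1 + \frac{i \sqrt{5}}{5}\right) + 8 \left(-1 + \frac{i \sqrt{5}}{5}\right)\right) = 6 \left(-17 + \left(9 - \frac{9 i \sqrt{5}}{5}\right) - \left(8 - \frac{8 i \sqrt{5}}{5}\right)\right) = 6 \left(-16 - \frac{i \sqrt{5}}{5}\right) = -96 - \frac{6 i \sqrt{5}}{5}$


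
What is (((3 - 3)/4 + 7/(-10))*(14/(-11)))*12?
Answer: 588/55 ≈ 10.691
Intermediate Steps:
(((3 - 3)/4 + 7/(-10))*(14/(-11)))*12 = ((0*(1/4) + 7*(-1/10))*(14*(-1/11)))*12 = ((0 - 7/10)*(-14/11))*12 = -7/10*(-14/11)*12 = (49/55)*12 = 588/55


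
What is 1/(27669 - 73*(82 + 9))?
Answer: 1/21026 ≈ 4.7560e-5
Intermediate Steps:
1/(27669 - 73*(82 + 9)) = 1/(27669 - 73*91) = 1/(27669 - 6643) = 1/21026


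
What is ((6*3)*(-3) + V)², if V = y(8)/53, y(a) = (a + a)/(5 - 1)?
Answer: 8168164/2809 ≈ 2907.9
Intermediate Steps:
y(a) = a/2 (y(a) = (2*a)/4 = (2*a)*(¼) = a/2)
V = 4/53 (V = ((½)*8)/53 = 4*(1/53) = 4/53 ≈ 0.075472)
((6*3)*(-3) + V)² = ((6*3)*(-3) + 4/53)² = (18*(-3) + 4/53)² = (-54 + 4/53)² = (-2858/53)² = 8168164/2809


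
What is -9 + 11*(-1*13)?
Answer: -152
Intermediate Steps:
-9 + 11*(-1*13) = -9 + 11*(-13) = -9 - 143 = -152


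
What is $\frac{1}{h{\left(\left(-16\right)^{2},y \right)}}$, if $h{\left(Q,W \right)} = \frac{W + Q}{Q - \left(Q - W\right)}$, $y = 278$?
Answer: $\frac{139}{267} \approx 0.5206$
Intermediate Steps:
$h{\left(Q,W \right)} = \frac{Q + W}{W}$
$\frac{1}{h{\left(\left(-16\right)^{2},y \right)}} = \frac{1}{\frac{1}{278} \left(\left(-16\right)^{2} + 278\right)} = \frac{1}{\frac{1}{278} \left(256 + 278\right)} = \frac{1}{\frac{1}{278} \cdot 534} = \frac{1}{\frac{267}{139}} = \frac{139}{267}$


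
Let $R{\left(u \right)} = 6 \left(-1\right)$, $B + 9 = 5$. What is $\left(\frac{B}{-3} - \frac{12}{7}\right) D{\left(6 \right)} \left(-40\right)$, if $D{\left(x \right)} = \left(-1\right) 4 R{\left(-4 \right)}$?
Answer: $\frac{2560}{7} \approx 365.71$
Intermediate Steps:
$B = -4$ ($B = -9 + 5 = -4$)
$R{\left(u \right)} = -6$
$D{\left(x \right)} = 24$ ($D{\left(x \right)} = \left(-1\right) 4 \left(-6\right) = \left(-4\right) \left(-6\right) = 24$)
$\left(\frac{B}{-3} - \frac{12}{7}\right) D{\left(6 \right)} \left(-40\right) = \left(- \frac{4}{-3} - \frac{12}{7}\right) 24 \left(-40\right) = \left(\left(-4\right) \left(- \frac{1}{3}\right) - \frac{12}{7}\right) 24 \left(-40\right) = \left(\frac{4}{3} - \frac{12}{7}\right) 24 \left(-40\right) = \left(- \frac{8}{21}\right) 24 \left(-40\right) = \left(- \frac{64}{7}\right) \left(-40\right) = \frac{2560}{7}$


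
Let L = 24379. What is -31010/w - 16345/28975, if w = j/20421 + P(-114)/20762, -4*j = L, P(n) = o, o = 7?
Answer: 4353725009909513/41855216185 ≈ 1.0402e+5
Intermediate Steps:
P(n) = 7
j = -24379/4 (j = -¼*24379 = -24379/4 ≈ -6094.8)
w = -36113215/121137372 (w = -24379/4/20421 + 7/20762 = -24379/4*1/20421 + 7*(1/20762) = -24379/81684 + 1/2966 = -36113215/121137372 ≈ -0.29812)
-31010/w - 16345/28975 = -31010/(-36113215/121137372) - 16345/28975 = -31010*(-121137372/36113215) - 16345*1/28975 = 751293981144/7222643 - 3269/5795 = 4353725009909513/41855216185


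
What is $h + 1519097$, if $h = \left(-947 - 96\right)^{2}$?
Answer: $2606946$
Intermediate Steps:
$h = 1087849$ ($h = \left(-1043\right)^{2} = 1087849$)
$h + 1519097 = 1087849 + 1519097 = 2606946$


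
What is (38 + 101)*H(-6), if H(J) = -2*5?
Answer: -1390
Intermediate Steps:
H(J) = -10
(38 + 101)*H(-6) = (38 + 101)*(-10) = 139*(-10) = -1390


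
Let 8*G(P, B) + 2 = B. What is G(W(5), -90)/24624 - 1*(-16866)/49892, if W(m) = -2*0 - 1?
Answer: 207367313/614270304 ≈ 0.33758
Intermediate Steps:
W(m) = -1 (W(m) = 0 - 1 = -1)
G(P, B) = -¼ + B/8
G(W(5), -90)/24624 - 1*(-16866)/49892 = (-¼ + (⅛)*(-90))/24624 - 1*(-16866)/49892 = (-¼ - 45/4)*(1/24624) + 16866*(1/49892) = -23/2*1/24624 + 8433/24946 = -23/49248 + 8433/24946 = 207367313/614270304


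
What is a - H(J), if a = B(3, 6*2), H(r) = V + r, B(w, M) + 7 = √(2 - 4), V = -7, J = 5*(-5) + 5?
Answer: 20 + I*√2 ≈ 20.0 + 1.4142*I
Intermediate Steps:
J = -20 (J = -25 + 5 = -20)
B(w, M) = -7 + I*√2 (B(w, M) = -7 + √(2 - 4) = -7 + √(-2) = -7 + I*√2)
H(r) = -7 + r
a = -7 + I*√2 ≈ -7.0 + 1.4142*I
a - H(J) = (-7 + I*√2) - (-7 - 20) = (-7 + I*√2) - 1*(-27) = (-7 + I*√2) + 27 = 20 + I*√2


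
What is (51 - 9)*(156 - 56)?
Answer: 4200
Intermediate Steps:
(51 - 9)*(156 - 56) = 42*100 = 4200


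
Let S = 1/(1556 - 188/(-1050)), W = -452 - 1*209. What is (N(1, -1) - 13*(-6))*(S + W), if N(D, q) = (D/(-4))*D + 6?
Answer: -180910890515/3267976 ≈ -55359.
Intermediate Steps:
W = -661 (W = -452 - 209 = -661)
N(D, q) = 6 - D**2/4 (N(D, q) = (D*(-1/4))*D + 6 = (-D/4)*D + 6 = -D**2/4 + 6 = 6 - D**2/4)
S = 525/816994 (S = 1/(1556 - 188*(-1/1050)) = 1/(1556 + 94/525) = 1/(816994/525) = 525/816994 ≈ 0.00064260)
(N(1, -1) - 13*(-6))*(S + W) = ((6 - 1/4*1**2) - 13*(-6))*(525/816994 - 661) = ((6 - 1/4*1) + 78)*(-540032509/816994) = ((6 - 1/4) + 78)*(-540032509/816994) = (23/4 + 78)*(-540032509/816994) = (335/4)*(-540032509/816994) = -180910890515/3267976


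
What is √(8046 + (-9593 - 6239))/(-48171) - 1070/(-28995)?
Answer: 214/5799 - I*√7786/48171 ≈ 0.036903 - 0.0018318*I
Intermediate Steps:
√(8046 + (-9593 - 6239))/(-48171) - 1070/(-28995) = √(8046 - 15832)*(-1/48171) - 1070*(-1/28995) = √(-7786)*(-1/48171) + 214/5799 = (I*√7786)*(-1/48171) + 214/5799 = -I*√7786/48171 + 214/5799 = 214/5799 - I*√7786/48171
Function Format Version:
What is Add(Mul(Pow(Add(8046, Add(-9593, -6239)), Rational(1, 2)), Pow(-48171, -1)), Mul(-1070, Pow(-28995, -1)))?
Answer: Add(Rational(214, 5799), Mul(Rational(-1, 48171), I, Pow(7786, Rational(1, 2)))) ≈ Add(0.036903, Mul(-0.0018318, I))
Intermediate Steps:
Add(Mul(Pow(Add(8046, Add(-9593, -6239)), Rational(1, 2)), Pow(-48171, -1)), Mul(-1070, Pow(-28995, -1))) = Add(Mul(Pow(Add(8046, -15832), Rational(1, 2)), Rational(-1, 48171)), Mul(-1070, Rational(-1, 28995))) = Add(Mul(Pow(-7786, Rational(1, 2)), Rational(-1, 48171)), Rational(214, 5799)) = Add(Mul(Mul(I, Pow(7786, Rational(1, 2))), Rational(-1, 48171)), Rational(214, 5799)) = Add(Mul(Rational(-1, 48171), I, Pow(7786, Rational(1, 2))), Rational(214, 5799)) = Add(Rational(214, 5799), Mul(Rational(-1, 48171), I, Pow(7786, Rational(1, 2))))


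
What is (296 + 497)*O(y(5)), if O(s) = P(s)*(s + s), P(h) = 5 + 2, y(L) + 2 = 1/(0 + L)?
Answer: -99918/5 ≈ -19984.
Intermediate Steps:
y(L) = -2 + 1/L (y(L) = -2 + 1/(0 + L) = -2 + 1/L)
P(h) = 7
O(s) = 14*s (O(s) = 7*(s + s) = 7*(2*s) = 14*s)
(296 + 497)*O(y(5)) = (296 + 497)*(14*(-2 + 1/5)) = 793*(14*(-2 + ⅕)) = 793*(14*(-9/5)) = 793*(-126/5) = -99918/5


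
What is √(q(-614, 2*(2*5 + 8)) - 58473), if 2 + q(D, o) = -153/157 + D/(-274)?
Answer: I*√27052117449333/21509 ≈ 241.81*I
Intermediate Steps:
q(D, o) = -467/157 - D/274 (q(D, o) = -2 + (-153/157 + D/(-274)) = -2 + (-153*1/157 + D*(-1/274)) = -2 + (-153/157 - D/274) = -467/157 - D/274)
√(q(-614, 2*(2*5 + 8)) - 58473) = √((-467/157 - 1/274*(-614)) - 58473) = √((-467/157 + 307/137) - 58473) = √(-15780/21509 - 58473) = √(-1257711537/21509) = I*√27052117449333/21509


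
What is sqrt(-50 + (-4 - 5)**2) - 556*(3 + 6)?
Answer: -5004 + sqrt(31) ≈ -4998.4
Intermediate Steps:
sqrt(-50 + (-4 - 5)**2) - 556*(3 + 6) = sqrt(-50 + (-9)**2) - 556*9 = sqrt(-50 + 81) - 139*36 = sqrt(31) - 5004 = -5004 + sqrt(31)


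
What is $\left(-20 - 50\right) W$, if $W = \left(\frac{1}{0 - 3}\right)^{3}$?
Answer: $\frac{70}{27} \approx 2.5926$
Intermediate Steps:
$W = - \frac{1}{27}$ ($W = \left(\frac{1}{-3}\right)^{3} = \left(- \frac{1}{3}\right)^{3} = - \frac{1}{27} \approx -0.037037$)
$\left(-20 - 50\right) W = \left(-20 - 50\right) \left(- \frac{1}{27}\right) = \left(-70\right) \left(- \frac{1}{27}\right) = \frac{70}{27}$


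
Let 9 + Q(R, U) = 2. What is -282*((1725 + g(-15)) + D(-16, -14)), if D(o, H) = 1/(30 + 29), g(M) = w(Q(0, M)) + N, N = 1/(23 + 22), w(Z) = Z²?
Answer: -442746956/885 ≈ -5.0028e+5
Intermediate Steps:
Q(R, U) = -7 (Q(R, U) = -9 + 2 = -7)
N = 1/45 ≈ 0.022222
g(M) = 2206/45 (g(M) = (-7)² + 1/45 = 49 + 1/45 = 2206/45)
D(o, H) = 1/59
-282*((1725 + g(-15)) + D(-16, -14)) = -282*((1725 + 2206/45) + 1/59) = -282*(79831/45 + 1/59) = -282*4710074/2655 = -442746956/885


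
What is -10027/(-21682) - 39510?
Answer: -23152589/586 ≈ -39510.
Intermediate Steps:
-10027/(-21682) - 39510 = -10027*(-1/21682) - 39510 = 271/586 - 39510 = -23152589/586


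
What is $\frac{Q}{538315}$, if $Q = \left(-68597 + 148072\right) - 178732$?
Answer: $- \frac{99257}{538315} \approx -0.18438$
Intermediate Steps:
$Q = -99257$ ($Q = 79475 - 178732 = -99257$)
$\frac{Q}{538315} = - \frac{99257}{538315}$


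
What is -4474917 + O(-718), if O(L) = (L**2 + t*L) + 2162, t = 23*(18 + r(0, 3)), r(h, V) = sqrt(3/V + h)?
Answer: -4270997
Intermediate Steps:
r(h, V) = sqrt(h + 3/V)
t = 437 (t = 23*(18 + sqrt(0 + 3/3)) = 23*(18 + sqrt(0 + 3*(1/3))) = 23*(18 + sqrt(0 + 1)) = 23*(18 + sqrt(1)) = 23*(18 + 1) = 23*19 = 437)
O(L) = 2162 + L**2 + 437*L (O(L) = (L**2 + 437*L) + 2162 = 2162 + L**2 + 437*L)
-4474917 + O(-718) = -4474917 + (2162 + (-718)**2 + 437*(-718)) = -4474917 + (2162 + 515524 - 313766) = -4474917 + 203920 = -4270997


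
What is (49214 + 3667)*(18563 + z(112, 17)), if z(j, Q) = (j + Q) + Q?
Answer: 989350629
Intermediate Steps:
z(j, Q) = j + 2*Q (z(j, Q) = (Q + j) + Q = j + 2*Q)
(49214 + 3667)*(18563 + z(112, 17)) = (49214 + 3667)*(18563 + (112 + 2*17)) = 52881*(18563 + (112 + 34)) = 52881*(18563 + 146) = 52881*18709 = 989350629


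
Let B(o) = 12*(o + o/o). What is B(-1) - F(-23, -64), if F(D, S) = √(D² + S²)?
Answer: -5*√185 ≈ -68.007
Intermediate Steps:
B(o) = 12 + 12*o (B(o) = 12*(o + 1) = 12*(1 + o) = 12 + 12*o)
B(-1) - F(-23, -64) = (12 + 12*(-1)) - √((-23)² + (-64)²) = (12 - 12) - √(529 + 4096) = 0 - √4625 = 0 - 5*√185 = -5*√185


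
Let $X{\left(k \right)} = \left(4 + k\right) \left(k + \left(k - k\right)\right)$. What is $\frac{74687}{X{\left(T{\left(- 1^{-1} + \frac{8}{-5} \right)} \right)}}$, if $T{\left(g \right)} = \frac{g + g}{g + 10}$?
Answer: $- \frac{102246503}{3172} \approx -32234.0$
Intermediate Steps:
$T{\left(g \right)} = \frac{2 g}{10 + g}$
$X{\left(k \right)} = k \left(4 + k\right)$ ($X{\left(k \right)} = \left(4 + k\right) \left(k + 0\right) = \left(4 + k\right) k = k \left(4 + k\right)$)
$\frac{74687}{X{\left(T{\left(- 1^{-1} + \frac{8}{-5} \right)} \right)}} = \frac{74687}{\frac{2 \left(- 1^{-1} + \frac{8}{-5}\right)}{10 + \left(- 1^{-1} + \frac{8}{-5}\right)} \left(4 + \frac{2 \left(- 1^{-1} + \frac{8}{-5}\right)}{10 + \left(- 1^{-1} + \frac{8}{-5}\right)}\right)} = \frac{74687}{\frac{2 \left(\left(-1\right) 1 + 8 \left(- \frac{1}{5}\right)\right)}{10 + \left(\left(-1\right) 1 + 8 \left(- \frac{1}{5}\right)\right)} \left(4 + \frac{2 \left(\left(-1\right) 1 + 8 \left(- \frac{1}{5}\right)\right)}{10 + \left(\left(-1\right) 1 + 8 \left(- \frac{1}{5}\right)\right)}\right)} = \frac{74687}{\frac{2 \left(-1 - \frac{8}{5}\right)}{10 - \frac{13}{5}} \left(4 + \frac{2 \left(-1 - \frac{8}{5}\right)}{10 - \frac{13}{5}}\right)} = \frac{74687}{2 \left(- \frac{13}{5}\right) \frac{1}{10 - \frac{13}{5}} \left(4 + 2 \left(- \frac{13}{5}\right) \frac{1}{10 - \frac{13}{5}}\right)} = \frac{74687}{2 \left(- \frac{13}{5}\right) \frac{1}{\frac{37}{5}} \left(4 + 2 \left(- \frac{13}{5}\right) \frac{1}{\frac{37}{5}}\right)} = \frac{74687}{2 \left(- \frac{13}{5}\right) \frac{5}{37} \left(4 + 2 \left(- \frac{13}{5}\right) \frac{5}{37}\right)} = \frac{74687}{\left(- \frac{26}{37}\right) \left(4 - \frac{26}{37}\right)} = \frac{74687}{\left(- \frac{26}{37}\right) \frac{122}{37}} = \frac{74687}{- \frac{3172}{1369}} = 74687 \left(- \frac{1369}{3172}\right) = - \frac{102246503}{3172}$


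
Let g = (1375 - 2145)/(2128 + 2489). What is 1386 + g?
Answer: 6398392/4617 ≈ 1385.8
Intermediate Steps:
g = -770/4617 ≈ -0.16677
1386 + g = 1386 - 770/4617 = 6398392/4617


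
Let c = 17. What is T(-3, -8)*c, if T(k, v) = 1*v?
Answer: -136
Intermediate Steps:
T(k, v) = v
T(-3, -8)*c = -8*17 = -136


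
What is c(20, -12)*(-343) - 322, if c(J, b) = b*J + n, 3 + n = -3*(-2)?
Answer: 80969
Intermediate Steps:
n = 3 (n = -3 - 3*(-2) = -3 + 6 = 3)
c(J, b) = 3 + J*b (c(J, b) = b*J + 3 = J*b + 3 = 3 + J*b)
c(20, -12)*(-343) - 322 = (3 + 20*(-12))*(-343) - 322 = (3 - 240)*(-343) - 322 = -237*(-343) - 322 = 81291 - 322 = 80969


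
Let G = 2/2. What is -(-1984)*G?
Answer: 1984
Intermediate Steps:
G = 1 (G = 2*(½) = 1)
-(-1984)*G = -(-1984) = -992*(-2) = 1984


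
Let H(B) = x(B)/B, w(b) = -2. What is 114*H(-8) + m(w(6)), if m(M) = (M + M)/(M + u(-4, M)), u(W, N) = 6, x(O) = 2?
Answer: -59/2 ≈ -29.500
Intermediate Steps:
m(M) = 2*M/(6 + M) (m(M) = (M + M)/(M + 6) = (2*M)/(6 + M) = 2*M/(6 + M))
H(B) = 2/B
114*H(-8) + m(w(6)) = 114*(2/(-8)) + 2*(-2)/(6 - 2) = 114*(2*(-⅛)) + 2*(-2)/4 = 114*(-¼) + 2*(-2)*(¼) = -57/2 - 1 = -59/2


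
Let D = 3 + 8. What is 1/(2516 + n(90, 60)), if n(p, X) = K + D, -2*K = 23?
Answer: 2/5031 ≈ 0.00039754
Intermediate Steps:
K = -23/2 (K = -1/2*23 = -23/2 ≈ -11.500)
D = 11
n(p, X) = -1/2 (n(p, X) = -23/2 + 11 = -1/2)
1/(2516 + n(90, 60)) = 1/(2516 - 1/2) = 1/(5031/2) = 2/5031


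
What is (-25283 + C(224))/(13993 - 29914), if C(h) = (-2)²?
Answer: 25279/15921 ≈ 1.5878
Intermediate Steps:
C(h) = 4
(-25283 + C(224))/(13993 - 29914) = (-25283 + 4)/(13993 - 29914) = -25279/(-15921) = -25279*(-1/15921) = 25279/15921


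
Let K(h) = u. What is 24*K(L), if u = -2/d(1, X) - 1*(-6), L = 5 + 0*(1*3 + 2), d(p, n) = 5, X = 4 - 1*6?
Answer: 672/5 ≈ 134.40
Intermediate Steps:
X = -2 (X = 4 - 6 = -2)
L = 5 (L = 5 + 0*(3 + 2) = 5 + 0*5 = 5 + 0 = 5)
u = 28/5 (u = -2/5 - 1*(-6) = -2*1/5 + 6 = -2/5 + 6 = 28/5 ≈ 5.6000)
K(h) = 28/5
24*K(L) = 24*(28/5) = 672/5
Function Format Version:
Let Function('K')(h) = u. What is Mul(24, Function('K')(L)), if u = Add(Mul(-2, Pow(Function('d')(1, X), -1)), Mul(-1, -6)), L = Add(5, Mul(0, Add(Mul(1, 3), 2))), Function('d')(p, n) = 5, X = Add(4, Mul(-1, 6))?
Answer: Rational(672, 5) ≈ 134.40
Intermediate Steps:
X = -2 (X = Add(4, -6) = -2)
L = 5 (L = Add(5, Mul(0, Add(3, 2))) = Add(5, Mul(0, 5)) = Add(5, 0) = 5)
u = Rational(28, 5) (u = Add(Mul(-2, Pow(5, -1)), Mul(-1, -6)) = Add(Mul(-2, Rational(1, 5)), 6) = Add(Rational(-2, 5), 6) = Rational(28, 5) ≈ 5.6000)
Function('K')(h) = Rational(28, 5)
Mul(24, Function('K')(L)) = Mul(24, Rational(28, 5)) = Rational(672, 5)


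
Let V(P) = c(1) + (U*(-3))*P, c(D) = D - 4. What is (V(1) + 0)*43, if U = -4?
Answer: 387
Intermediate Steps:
c(D) = -4 + D
V(P) = -3 + 12*P (V(P) = (-4 + 1) + (-4*(-3))*P = -3 + 12*P)
(V(1) + 0)*43 = ((-3 + 12*1) + 0)*43 = ((-3 + 12) + 0)*43 = (9 + 0)*43 = 9*43 = 387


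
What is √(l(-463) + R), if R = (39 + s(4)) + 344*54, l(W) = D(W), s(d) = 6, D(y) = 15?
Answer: 2*√4659 ≈ 136.51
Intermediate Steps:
l(W) = 15
R = 18621 (R = (39 + 6) + 344*54 = 45 + 18576 = 18621)
√(l(-463) + R) = √(15 + 18621) = √18636 = 2*√4659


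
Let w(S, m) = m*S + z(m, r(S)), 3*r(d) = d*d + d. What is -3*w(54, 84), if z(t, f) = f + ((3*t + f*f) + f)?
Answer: -2960604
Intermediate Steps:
r(d) = d/3 + d²/3 (r(d) = (d*d + d)/3 = (d² + d)/3 = (d + d²)/3 = d/3 + d²/3)
z(t, f) = f² + 2*f + 3*t (z(t, f) = f + ((3*t + f²) + f) = f + ((f² + 3*t) + f) = f + (f + f² + 3*t) = f² + 2*f + 3*t)
w(S, m) = 3*m + S*m + S²*(1 + S)²/9 + 2*S*(1 + S)/3 (w(S, m) = m*S + ((S*(1 + S)/3)² + 2*(S*(1 + S)/3) + 3*m) = S*m + (S²*(1 + S)²/9 + 2*S*(1 + S)/3 + 3*m) = S*m + (3*m + S²*(1 + S)²/9 + 2*S*(1 + S)/3) = 3*m + S*m + S²*(1 + S)²/9 + 2*S*(1 + S)/3)
-3*w(54, 84) = -3*(3*84 + 54*84 + (⅑)*54²*(1 + 54)² + (⅔)*54*(1 + 54)) = -3*(252 + 4536 + (⅑)*2916*55² + (⅔)*54*55) = -3*(252 + 4536 + (⅑)*2916*3025 + 1980) = -3*(252 + 4536 + 980100 + 1980) = -3*986868 = -2960604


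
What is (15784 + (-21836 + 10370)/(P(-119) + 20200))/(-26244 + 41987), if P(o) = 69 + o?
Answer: 12232159/12200825 ≈ 1.0026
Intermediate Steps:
(15784 + (-21836 + 10370)/(P(-119) + 20200))/(-26244 + 41987) = (15784 + (-21836 + 10370)/((69 - 119) + 20200))/(-26244 + 41987) = (15784 - 11466/(-50 + 20200))/15743 = (15784 - 11466/20150)*(1/15743) = (15784 - 11466*1/20150)*(1/15743) = (15784 - 441/775)*(1/15743) = (12232159/775)*(1/15743) = 12232159/12200825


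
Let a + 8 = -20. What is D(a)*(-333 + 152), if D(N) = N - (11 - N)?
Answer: 12127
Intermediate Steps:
a = -28 (a = -8 - 20 = -28)
D(N) = -11 + 2*N (D(N) = N + (-11 + N) = -11 + 2*N)
D(a)*(-333 + 152) = (-11 + 2*(-28))*(-333 + 152) = (-11 - 56)*(-181) = -67*(-181) = 12127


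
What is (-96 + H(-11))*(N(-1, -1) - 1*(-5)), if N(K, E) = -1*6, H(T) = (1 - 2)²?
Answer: 95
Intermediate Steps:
H(T) = 1 (H(T) = (-1)² = 1)
N(K, E) = -6
(-96 + H(-11))*(N(-1, -1) - 1*(-5)) = (-96 + 1)*(-6 - 1*(-5)) = -95*(-6 + 5) = -95*(-1) = 95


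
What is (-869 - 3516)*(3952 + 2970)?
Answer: -30352970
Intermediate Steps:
(-869 - 3516)*(3952 + 2970) = -4385*6922 = -30352970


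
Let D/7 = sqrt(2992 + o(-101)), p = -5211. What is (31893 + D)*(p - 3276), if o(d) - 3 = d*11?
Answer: -270675891 - 118818*sqrt(471) ≈ -2.7325e+8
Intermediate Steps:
o(d) = 3 + 11*d (o(d) = 3 + d*11 = 3 + 11*d)
D = 14*sqrt(471) (D = 7*sqrt(2992 + (3 + 11*(-101))) = 7*sqrt(2992 + (3 - 1111)) = 7*sqrt(2992 - 1108) = 7*sqrt(1884) = 7*(2*sqrt(471)) = 14*sqrt(471) ≈ 303.84)
(31893 + D)*(p - 3276) = (31893 + 14*sqrt(471))*(-5211 - 3276) = (31893 + 14*sqrt(471))*(-8487) = -270675891 - 118818*sqrt(471)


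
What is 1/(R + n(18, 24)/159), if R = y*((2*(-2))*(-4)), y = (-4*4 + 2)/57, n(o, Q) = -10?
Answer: -3021/12062 ≈ -0.25046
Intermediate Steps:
y = -14/57 (y = (-16 + 2)*(1/57) = -14*1/57 = -14/57 ≈ -0.24561)
R = -224/57 (R = -14*2*(-2)*(-4)/57 = -(-56)*(-4)/57 = -14/57*16 = -224/57 ≈ -3.9298)
1/(R + n(18, 24)/159) = 1/(-224/57 - 10/159) = 1/(-12062/3021) = -3021/12062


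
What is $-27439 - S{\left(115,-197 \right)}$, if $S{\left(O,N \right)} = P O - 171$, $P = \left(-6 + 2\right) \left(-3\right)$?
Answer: $-28648$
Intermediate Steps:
$P = 12$ ($P = \left(-4\right) \left(-3\right) = 12$)
$S{\left(O,N \right)} = -171 + 12 O$ ($S{\left(O,N \right)} = 12 O - 171 = -171 + 12 O$)
$-27439 - S{\left(115,-197 \right)} = -27439 - \left(-171 + 12 \cdot 115\right) = -27439 - \left(-171 + 1380\right) = -27439 - 1209 = -28648$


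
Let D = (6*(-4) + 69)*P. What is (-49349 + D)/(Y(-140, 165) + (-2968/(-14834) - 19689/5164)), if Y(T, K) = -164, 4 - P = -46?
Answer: 1803957073412/6419797569 ≈ 281.00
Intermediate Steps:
P = 50 (P = 4 - 1*(-46) = 4 + 46 = 50)
D = 2250 (D = (6*(-4) + 69)*50 = (-24 + 69)*50 = 45*50 = 2250)
(-49349 + D)/(Y(-140, 165) + (-2968/(-14834) - 19689/5164)) = (-49349 + 2250)/(-164 + (-2968/(-14834) - 19689/5164)) = -47099/(-164 + (-2968*(-1/14834) - 19689*1/5164)) = -47099/(-164 + (1484/7417 - 19689/5164)) = -47099/(-164 - 138369937/38301388) = -47099/(-6419797569/38301388) = -47099*(-38301388/6419797569) = 1803957073412/6419797569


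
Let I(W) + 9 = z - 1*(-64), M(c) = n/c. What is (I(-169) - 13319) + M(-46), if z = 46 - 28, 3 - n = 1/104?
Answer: -63369175/4784 ≈ -13246.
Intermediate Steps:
n = 311/104 (n = 3 - 1/104 = 311/104 ≈ 2.9904)
z = 18
M(c) = 311/(104*c)
I(W) = 73 (I(W) = -9 + (18 - 1*(-64)) = -9 + (18 + 64) = -9 + 82 = 73)
(I(-169) - 13319) + M(-46) = (73 - 13319) + (311/104)/(-46) = -13246 + (311/104)*(-1/46) = -13246 - 311/4784 = -63369175/4784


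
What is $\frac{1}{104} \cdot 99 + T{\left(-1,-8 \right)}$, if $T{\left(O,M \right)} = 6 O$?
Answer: $- \frac{525}{104} \approx -5.0481$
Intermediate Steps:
$\frac{1}{104} \cdot 99 + T{\left(-1,-8 \right)} = \frac{1}{104} \cdot 99 + 6 \left(-1\right) = \frac{1}{104} \cdot 99 - 6 = \frac{99}{104} - 6 = - \frac{525}{104}$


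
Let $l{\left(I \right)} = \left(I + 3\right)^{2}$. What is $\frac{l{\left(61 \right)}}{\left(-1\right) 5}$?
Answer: $- \frac{4096}{5} \approx -819.2$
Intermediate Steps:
$l{\left(I \right)} = \left(3 + I\right)^{2}$
$\frac{l{\left(61 \right)}}{\left(-1\right) 5} = \frac{\left(3 + 61\right)^{2}}{\left(-1\right) 5} = \frac{64^{2}}{-5} = 4096 \left(- \frac{1}{5}\right) = - \frac{4096}{5}$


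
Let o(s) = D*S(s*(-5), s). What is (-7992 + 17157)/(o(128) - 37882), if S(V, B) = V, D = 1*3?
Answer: -9165/39802 ≈ -0.23026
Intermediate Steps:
D = 3
o(s) = -15*s (o(s) = 3*(s*(-5)) = 3*(-5*s) = -15*s)
(-7992 + 17157)/(o(128) - 37882) = (-7992 + 17157)/(-15*128 - 37882) = 9165/(-1920 - 37882) = 9165/(-39802) = 9165*(-1/39802) = -9165/39802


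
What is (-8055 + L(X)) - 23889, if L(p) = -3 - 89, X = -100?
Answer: -32036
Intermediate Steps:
L(p) = -92
(-8055 + L(X)) - 23889 = (-8055 - 92) - 23889 = -8147 - 23889 = -32036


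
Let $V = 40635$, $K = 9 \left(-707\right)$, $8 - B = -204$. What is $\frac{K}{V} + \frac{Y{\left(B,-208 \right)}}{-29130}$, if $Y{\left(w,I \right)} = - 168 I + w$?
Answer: $- \frac{170785}{125259} \approx -1.3635$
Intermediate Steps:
$B = 212$ ($B = 8 - -204 = 8 + 204 = 212$)
$Y{\left(w,I \right)} = w - 168 I$
$K = -6363$
$\frac{K}{V} + \frac{Y{\left(B,-208 \right)}}{-29130} = - \frac{6363}{40635} + \frac{212 - -34944}{-29130} = \left(-6363\right) \frac{1}{40635} + \left(212 + 34944\right) \left(- \frac{1}{29130}\right) = - \frac{101}{645} + 35156 \left(- \frac{1}{29130}\right) = - \frac{101}{645} - \frac{17578}{14565} = - \frac{170785}{125259}$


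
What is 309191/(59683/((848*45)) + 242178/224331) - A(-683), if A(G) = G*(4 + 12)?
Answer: 964708017662848/7543419851 ≈ 1.2789e+5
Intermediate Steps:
A(G) = 16*G (A(G) = G*16 = 16*G)
309191/(59683/((848*45)) + 242178/224331) - A(-683) = 309191/(59683/((848*45)) + 242178/224331) - 16*(-683) = 309191/(59683/38160 + 242178*(1/224331)) - 1*(-10928) = 309191/(59683*(1/38160) + 80726/74777) + 10928 = 309191/(59683/38160 + 80726/74777) + 10928 = 309191/(7543419851/2853490320) + 10928 = 309191*(2853490320/7543419851) + 10928 = 882273525531120/7543419851 + 10928 = 964708017662848/7543419851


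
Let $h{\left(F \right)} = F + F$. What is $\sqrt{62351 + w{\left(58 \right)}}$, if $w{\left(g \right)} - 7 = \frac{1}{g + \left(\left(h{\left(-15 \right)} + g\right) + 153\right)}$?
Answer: $\frac{\sqrt{3561951557}}{239} \approx 249.72$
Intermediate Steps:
$h{\left(F \right)} = 2 F$
$w{\left(g \right)} = 7 + \frac{1}{123 + 2 g}$ ($w{\left(g \right)} = 7 + \frac{1}{g + \left(\left(2 \left(-15\right) + g\right) + 153\right)} = 7 + \frac{1}{g + \left(\left(-30 + g\right) + 153\right)} = 7 + \frac{1}{g + \left(123 + g\right)} = 7 + \frac{1}{123 + 2 g}$)
$\sqrt{62351 + w{\left(58 \right)}} = \sqrt{62351 + \frac{2 \left(431 + 7 \cdot 58\right)}{123 + 2 \cdot 58}} = \sqrt{62351 + \frac{2 \left(431 + 406\right)}{123 + 116}} = \sqrt{62351 + 2 \cdot \frac{1}{239} \cdot 837} = \sqrt{62351 + \frac{1674}{239}} = \sqrt{\frac{14903563}{239}} = \frac{\sqrt{3561951557}}{239}$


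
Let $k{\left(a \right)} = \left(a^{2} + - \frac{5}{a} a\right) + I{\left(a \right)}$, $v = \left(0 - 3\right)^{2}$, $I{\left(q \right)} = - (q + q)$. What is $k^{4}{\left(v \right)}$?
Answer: $11316496$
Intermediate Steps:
$I{\left(q \right)} = - 2 q$
$v = 9$ ($v = \left(-3\right)^{2} = 9$)
$k{\left(a \right)} = -5 + a^{2} - 2 a$ ($k{\left(a \right)} = \left(a^{2} + - \frac{5}{a} a\right) - 2 a = \left(a^{2} - 5\right) - 2 a = \left(-5 + a^{2}\right) - 2 a = -5 + a^{2} - 2 a$)
$k^{4}{\left(v \right)} = \left(-5 + 9^{2} - 18\right)^{4} = \left(-5 + 81 - 18\right)^{4} = 58^{4} = 11316496$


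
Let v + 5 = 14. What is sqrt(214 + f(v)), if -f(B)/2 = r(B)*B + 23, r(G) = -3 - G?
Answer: 8*sqrt(6) ≈ 19.596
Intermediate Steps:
v = 9 (v = -5 + 14 = 9)
f(B) = -46 - 2*B*(-3 - B) (f(B) = -2*((-3 - B)*B + 23) = -2*(B*(-3 - B) + 23) = -2*(23 + B*(-3 - B)) = -46 - 2*B*(-3 - B))
sqrt(214 + f(v)) = sqrt(214 + (-46 + 2*9*(3 + 9))) = sqrt(214 + (-46 + 2*9*12)) = sqrt(214 + (-46 + 216)) = sqrt(214 + 170) = sqrt(384) = 8*sqrt(6)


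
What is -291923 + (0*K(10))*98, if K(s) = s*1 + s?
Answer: -291923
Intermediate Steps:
K(s) = 2*s (K(s) = s + s = 2*s)
-291923 + (0*K(10))*98 = -291923 + (0*(2*10))*98 = -291923 + (0*20)*98 = -291923 + 0*98 = -291923 + 0 = -291923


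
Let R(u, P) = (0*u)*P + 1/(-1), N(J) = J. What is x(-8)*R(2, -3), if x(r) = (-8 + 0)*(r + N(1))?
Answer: -56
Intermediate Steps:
R(u, P) = -1 (R(u, P) = 0*P - 1 = 0 - 1 = -1)
x(r) = -8 - 8*r (x(r) = (-8 + 0)*(r + 1) = -8*(1 + r) = -8 - 8*r)
x(-8)*R(2, -3) = (-8 - 8*(-8))*(-1) = (-8 + 64)*(-1) = 56*(-1) = -56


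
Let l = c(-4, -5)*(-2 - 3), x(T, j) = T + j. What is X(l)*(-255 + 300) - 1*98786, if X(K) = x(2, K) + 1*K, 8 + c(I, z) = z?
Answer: -92846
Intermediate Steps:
c(I, z) = -8 + z
l = 65 (l = (-8 - 5)*(-2 - 3) = -13*(-5) = 65)
X(K) = 2 + 2*K (X(K) = (2 + K) + 1*K = (2 + K) + K = 2 + 2*K)
X(l)*(-255 + 300) - 1*98786 = (2 + 2*65)*(-255 + 300) - 1*98786 = (2 + 130)*45 - 98786 = 132*45 - 98786 = 5940 - 98786 = -92846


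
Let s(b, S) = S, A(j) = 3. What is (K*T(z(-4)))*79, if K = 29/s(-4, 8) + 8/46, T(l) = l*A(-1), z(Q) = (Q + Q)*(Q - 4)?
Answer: 1325304/23 ≈ 57622.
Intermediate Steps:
z(Q) = 2*Q*(-4 + Q) (z(Q) = (2*Q)*(-4 + Q) = 2*Q*(-4 + Q))
T(l) = 3*l (T(l) = l*3 = 3*l)
K = 699/184 (K = 29/8 + 8/46 = 29*(⅛) + 8*(1/46) = 29/8 + 4/23 = 699/184 ≈ 3.7989)
(K*T(z(-4)))*79 = (699*(3*(2*(-4)*(-4 - 4)))/184)*79 = (699*(3*(2*(-4)*(-8)))/184)*79 = (699*(3*64)/184)*79 = ((699/184)*192)*79 = (16776/23)*79 = 1325304/23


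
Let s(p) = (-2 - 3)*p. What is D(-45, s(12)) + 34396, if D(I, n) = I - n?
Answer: 34411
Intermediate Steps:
s(p) = -5*p
D(-45, s(12)) + 34396 = (-45 - (-5)*12) + 34396 = (-45 - 1*(-60)) + 34396 = (-45 + 60) + 34396 = 15 + 34396 = 34411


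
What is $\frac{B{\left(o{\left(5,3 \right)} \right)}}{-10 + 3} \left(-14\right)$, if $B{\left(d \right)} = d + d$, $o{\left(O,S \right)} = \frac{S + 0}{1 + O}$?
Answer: $2$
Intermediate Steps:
$o{\left(O,S \right)} = \frac{S}{1 + O}$
$B{\left(d \right)} = 2 d$
$\frac{B{\left(o{\left(5,3 \right)} \right)}}{-10 + 3} \left(-14\right) = \frac{2 \frac{3}{1 + 5}}{-10 + 3} \left(-14\right) = \frac{2 \cdot \frac{3}{6}}{-7} \left(-14\right) = 2 \cdot 3 \cdot \frac{1}{6} \left(- \frac{1}{7}\right) \left(-14\right) = 2 \cdot \frac{1}{2} \left(- \frac{1}{7}\right) \left(-14\right) = 1 \left(- \frac{1}{7}\right) \left(-14\right) = \left(- \frac{1}{7}\right) \left(-14\right) = 2$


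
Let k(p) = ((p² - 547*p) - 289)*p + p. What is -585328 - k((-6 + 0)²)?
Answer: 87296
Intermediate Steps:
k(p) = p + p*(-289 + p² - 547*p) (k(p) = (-289 + p² - 547*p)*p + p = p*(-289 + p² - 547*p) + p = p + p*(-289 + p² - 547*p))
-585328 - k((-6 + 0)²) = -585328 - (-6 + 0)²*(-288 + ((-6 + 0)²)² - 547*(-6 + 0)²) = -585328 - (-6)²*(-288 + ((-6)²)² - 547*(-6)²) = -585328 - 36*(-288 + 36² - 547*36) = -585328 - 36*(-288 + 1296 - 19692) = -585328 - 36*(-18684) = -585328 - 1*(-672624) = -585328 + 672624 = 87296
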